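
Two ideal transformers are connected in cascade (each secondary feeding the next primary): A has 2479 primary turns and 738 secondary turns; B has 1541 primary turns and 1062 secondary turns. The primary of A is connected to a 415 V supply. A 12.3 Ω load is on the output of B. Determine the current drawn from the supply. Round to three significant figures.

After A: V = 415.00 × 738/2479 = 123.55 V.
After B: V = 123.55 × 1062/1541 = 85.143 V.
I_load = 85.143/12.3 = 6.9222 A, so P_out = 85.143 × 6.9222 = 589.38 W.
All ideal ⇒ P_in = P_out, so I_supply = 589.38/415 = 1.42 A.

I_supply ≈ 1.42 A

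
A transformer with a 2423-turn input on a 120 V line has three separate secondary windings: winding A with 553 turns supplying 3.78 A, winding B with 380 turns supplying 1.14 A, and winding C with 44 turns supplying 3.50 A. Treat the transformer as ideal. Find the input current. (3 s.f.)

I_in ≈ 1.11 A

V_A = 120 × 553/2423 = 27.388 V; V_B = 120 × 380/2423 = 18.820 V; V_C = 120 × 44/2423 = 2.1791 V.
P_out = V_A I_A + V_B I_B + V_C I_C = 27.388×3.78 + 18.820×1.14 + 2.1791×3.50 = 103.52 + 21.454 + 7.6269 = 132.61 W.
Ideal ⇒ P_in = P_out, so I_in = P_out/V_in = 132.61/120 = 1.11 A.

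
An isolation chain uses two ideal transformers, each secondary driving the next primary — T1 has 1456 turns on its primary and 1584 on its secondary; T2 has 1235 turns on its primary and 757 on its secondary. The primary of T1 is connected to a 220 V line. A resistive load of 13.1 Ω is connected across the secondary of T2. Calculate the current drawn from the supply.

I_supply ≈ 7.47 A

Secondary of T1: V = 220.00 × 1584/1456 = 239.34 V.
Secondary of T2: V = 239.34 × 757/1235 = 146.71 V.
I_load = 146.71/13.1 = 11.199 A, so P_out = 146.71 × 11.199 = 1642.9 W.
All ideal ⇒ P_in = P_out, so I_supply = 1642.9/220 = 7.47 A.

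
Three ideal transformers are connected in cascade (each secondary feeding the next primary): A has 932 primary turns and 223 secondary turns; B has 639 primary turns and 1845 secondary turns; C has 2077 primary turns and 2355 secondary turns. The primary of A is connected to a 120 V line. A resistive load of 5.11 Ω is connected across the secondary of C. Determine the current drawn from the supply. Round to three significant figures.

I_supply ≈ 14.4 A

After A: V = 120.00 × 223/932 = 28.712 V.
After B: V = 28.712 × 1845/639 = 82.902 V.
After C: V = 82.902 × 2355/2077 = 93.998 V.
I_load = 93.998/5.11 = 18.395 A, so P_out = 93.998 × 18.395 = 1729.1 W.
All ideal ⇒ P_in = P_out, so I_supply = 1729.1/120 = 14.4 A.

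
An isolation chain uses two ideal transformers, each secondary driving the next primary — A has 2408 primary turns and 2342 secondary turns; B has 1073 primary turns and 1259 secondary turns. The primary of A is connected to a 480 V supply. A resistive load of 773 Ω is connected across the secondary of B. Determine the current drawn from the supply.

After A: V = 480.00 × 2342/2408 = 466.84 V.
After B: V = 466.84 × 1259/1073 = 547.77 V.
I_load = 547.77/773 = 0.70863 A, so P_out = 547.77 × 0.70863 = 388.16 W.
All ideal ⇒ P_in = P_out, so I_supply = 388.16/480 = 0.809 A.

I_supply ≈ 0.809 A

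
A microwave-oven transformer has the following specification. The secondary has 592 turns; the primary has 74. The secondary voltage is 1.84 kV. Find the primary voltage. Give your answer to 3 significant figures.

V_p/V_s = N_p/N_s, so V_p = 1840 × 74/592 = 230 V.

V_p ≈ 230 V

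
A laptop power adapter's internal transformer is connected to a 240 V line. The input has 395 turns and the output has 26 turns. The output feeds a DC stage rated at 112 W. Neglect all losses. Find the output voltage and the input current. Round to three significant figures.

V_out ≈ 15.8 V, I_in ≈ 0.467 A

V_out = V_in × N_out/N_in = 240 × 26/395 = 15.797 V.
I_out = P/V_out = 112/15.797 = 7.0897 A.
I_in = I_out × N_out/N_in = 7.0897 × 26/395 = 0.467 A.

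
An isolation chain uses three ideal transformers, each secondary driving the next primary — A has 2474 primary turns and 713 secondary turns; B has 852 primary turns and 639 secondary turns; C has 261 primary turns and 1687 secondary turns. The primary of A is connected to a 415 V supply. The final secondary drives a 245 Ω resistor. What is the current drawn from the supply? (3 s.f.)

I_supply ≈ 3.31 A

Secondary of A: V = 415.00 × 713/2474 = 119.60 V.
Secondary of B: V = 119.60 × 639/852 = 89.701 V.
Secondary of C: V = 89.701 × 1687/261 = 579.79 V.
I_load = 579.79/245 = 2.3665 A, so P_out = 579.79 × 2.3665 = 1372.1 W.
All ideal ⇒ P_in = P_out, so I_supply = 1372.1/415 = 3.31 A.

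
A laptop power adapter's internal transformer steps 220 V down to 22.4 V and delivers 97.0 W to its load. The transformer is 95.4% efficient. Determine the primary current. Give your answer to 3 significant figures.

I_p ≈ 0.462 A

P_in = P_out/η = 97.0/0.954 = 101.68 W.
I_p = P_in/V_p = 101.68/220 = 0.462 A.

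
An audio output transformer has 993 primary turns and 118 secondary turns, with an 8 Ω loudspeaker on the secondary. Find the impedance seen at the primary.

Z_p = (N_p/N_s)² × Z_s = (993/118)² × 8 = 567 Ω.

Z_p ≈ 567 Ω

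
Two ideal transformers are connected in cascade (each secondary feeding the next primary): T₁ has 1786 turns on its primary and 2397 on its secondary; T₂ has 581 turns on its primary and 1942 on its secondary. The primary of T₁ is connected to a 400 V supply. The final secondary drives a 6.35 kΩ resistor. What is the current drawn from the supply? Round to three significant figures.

After T₁: V = 400.00 × 2397/1786 = 536.84 V.
After T₂: V = 536.84 × 1942/581 = 1794.4 V.
I_load = 1794.4/6350 = 0.28258 A, so P_out = 1794.4 × 0.28258 = 507.07 W.
All ideal ⇒ P_in = P_out, so I_supply = 507.07/400 = 1.27 A.

I_supply ≈ 1.27 A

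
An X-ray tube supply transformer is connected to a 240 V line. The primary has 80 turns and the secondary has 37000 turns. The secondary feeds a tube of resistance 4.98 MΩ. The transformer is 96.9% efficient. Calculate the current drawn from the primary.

I_p ≈ 10.6 A

V_s = 240 × 37000/80 = 111000 V.
I_s = V_s/R = 111000/(4.98×10^6) = 0.022289 A.
P_out = V_s I_s = 111000 × 0.022289 = 2474.1 W.
P_in = P_out/η = 2474.1/0.969 = 2553.2 W.
I_p = P_in/V_p = 2553.2/240 = 10.6 A.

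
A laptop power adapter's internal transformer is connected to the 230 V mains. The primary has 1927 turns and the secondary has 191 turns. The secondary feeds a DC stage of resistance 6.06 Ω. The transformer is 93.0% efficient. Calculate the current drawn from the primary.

I_p ≈ 0.401 A

V_s = 230 × 191/1927 = 22.797 V.
I_s = V_s/R = 22.797/6.06 = 3.7619 A.
P_out = V_s I_s = 22.797 × 3.7619 = 85.760 W.
P_in = P_out/η = 85.760/0.930 = 92.215 W.
I_p = P_in/V_p = 92.215/230 = 0.401 A.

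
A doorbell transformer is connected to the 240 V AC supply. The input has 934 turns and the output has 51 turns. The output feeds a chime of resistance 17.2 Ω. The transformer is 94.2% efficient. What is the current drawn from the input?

V_out = 240 × 51/934 = 13.105 V.
I_out = V_out/R = 13.105/17.2 = 0.76191 A.
P_out = V_out I_out = 13.105 × 0.76191 = 9.9848 W.
P_in = P_out/η = 9.9848/0.942 = 10.600 W.
I_in = P_in/V_in = 10.600/240 = 0.0442 A.

I_in ≈ 0.0442 A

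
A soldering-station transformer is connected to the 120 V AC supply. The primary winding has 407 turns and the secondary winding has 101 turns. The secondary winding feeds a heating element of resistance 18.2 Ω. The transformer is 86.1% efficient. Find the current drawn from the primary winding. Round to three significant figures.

I_p ≈ 0.472 A

V_s = 120 × 101/407 = 29.779 V.
I_s = V_s/R = 29.779/18.2 = 1.6362 A.
P_out = V_s I_s = 29.779 × 1.6362 = 48.724 W.
P_in = P_out/η = 48.724/0.861 = 56.590 W.
I_p = P_in/V_p = 56.590/120 = 0.472 A.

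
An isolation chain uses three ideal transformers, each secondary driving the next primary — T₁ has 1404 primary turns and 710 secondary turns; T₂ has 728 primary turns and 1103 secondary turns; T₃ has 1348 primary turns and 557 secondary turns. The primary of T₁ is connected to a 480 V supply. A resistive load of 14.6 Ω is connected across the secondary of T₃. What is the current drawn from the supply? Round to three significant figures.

Secondary of T₁: V = 480.00 × 710/1404 = 242.74 V.
Secondary of T₂: V = 242.74 × 1103/728 = 367.77 V.
Secondary of T₃: V = 367.77 × 557/1348 = 151.96 V.
I_load = 151.96/14.6 = 10.409 A, so P_out = 151.96 × 10.409 = 1581.7 W.
All ideal ⇒ P_in = P_out, so I_supply = 1581.7/480 = 3.30 A.

I_supply ≈ 3.30 A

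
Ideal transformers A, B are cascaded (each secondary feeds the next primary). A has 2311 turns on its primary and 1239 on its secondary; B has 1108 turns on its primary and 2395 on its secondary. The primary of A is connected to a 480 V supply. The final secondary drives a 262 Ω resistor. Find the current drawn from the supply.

I_supply ≈ 2.46 A

Secondary of A: V = 480.00 × 1239/2311 = 257.34 V.
Secondary of B: V = 257.34 × 2395/1108 = 556.26 V.
I_load = 556.26/262 = 2.1231 A, so P_out = 556.26 × 2.1231 = 1181.0 W.
All ideal ⇒ P_in = P_out, so I_supply = 1181.0/480 = 2.46 A.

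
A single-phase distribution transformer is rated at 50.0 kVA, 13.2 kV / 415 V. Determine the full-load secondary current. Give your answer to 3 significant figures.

I_s = S/V_s = 50000/415 = 120 A.

I_s ≈ 120 A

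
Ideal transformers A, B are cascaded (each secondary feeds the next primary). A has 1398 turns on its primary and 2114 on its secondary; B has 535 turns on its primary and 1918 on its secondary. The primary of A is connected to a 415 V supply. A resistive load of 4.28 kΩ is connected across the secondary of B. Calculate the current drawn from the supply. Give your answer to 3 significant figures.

After A: V = 415.00 × 2114/1398 = 627.55 V.
After B: V = 627.55 × 1918/535 = 2249.8 V.
I_load = 2249.8/4280 = 0.52565 A, so P_out = 2249.8 × 0.52565 = 1182.6 W.
All ideal ⇒ P_in = P_out, so I_supply = 1182.6/415 = 2.85 A.

I_supply ≈ 2.85 A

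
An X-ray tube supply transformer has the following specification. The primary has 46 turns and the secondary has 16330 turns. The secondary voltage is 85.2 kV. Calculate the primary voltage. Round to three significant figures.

V_p ≈ 240 V

V_p/V_s = N_p/N_s, so V_p = 85200 × 46/16330 = 240 V.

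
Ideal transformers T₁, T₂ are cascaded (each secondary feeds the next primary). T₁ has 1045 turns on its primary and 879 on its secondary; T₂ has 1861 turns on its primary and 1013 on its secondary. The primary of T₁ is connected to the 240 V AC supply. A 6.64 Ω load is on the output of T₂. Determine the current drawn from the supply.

I_supply ≈ 7.58 A

Secondary of T₁: V = 240.00 × 879/1045 = 201.88 V.
Secondary of T₂: V = 201.88 × 1013/1861 = 109.89 V.
I_load = 109.89/6.64 = 16.549 A, so P_out = 109.89 × 16.549 = 1818.6 W.
All ideal ⇒ P_in = P_out, so I_supply = 1818.6/240 = 7.58 A.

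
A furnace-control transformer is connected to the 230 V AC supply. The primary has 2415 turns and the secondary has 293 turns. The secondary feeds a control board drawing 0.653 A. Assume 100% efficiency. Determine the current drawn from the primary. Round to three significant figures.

I_p ≈ 0.0792 A

For an ideal transformer I_p N_p = I_s N_s, so I_p = 0.653 × 293/2415 = 0.0792 A.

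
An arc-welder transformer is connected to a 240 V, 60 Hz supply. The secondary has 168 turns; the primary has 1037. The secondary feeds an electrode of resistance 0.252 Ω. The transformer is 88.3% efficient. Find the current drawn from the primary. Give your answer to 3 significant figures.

I_p ≈ 28.3 A

V_s = 240 × 168/1037 = 38.881 V.
I_s = V_s/R = 38.881/0.252 = 154.29 A.
P_out = V_s I_s = 38.881 × 154.29 = 5999.1 W.
P_in = P_out/η = 5999.1/0.883 = 6793.9 W.
I_p = P_in/V_p = 6793.9/240 = 28.3 A.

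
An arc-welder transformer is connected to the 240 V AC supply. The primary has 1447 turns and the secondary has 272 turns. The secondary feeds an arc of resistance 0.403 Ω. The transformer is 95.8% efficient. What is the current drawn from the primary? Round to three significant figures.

V_s = 240 × 272/1447 = 45.114 V.
I_s = V_s/R = 45.114/0.403 = 111.95 A.
P_out = V_s I_s = 45.114 × 111.95 = 5050.3 W.
P_in = P_out/η = 5050.3/0.958 = 5271.7 W.
I_p = P_in/V_p = 5271.7/240 = 22.0 A.

I_p ≈ 22.0 A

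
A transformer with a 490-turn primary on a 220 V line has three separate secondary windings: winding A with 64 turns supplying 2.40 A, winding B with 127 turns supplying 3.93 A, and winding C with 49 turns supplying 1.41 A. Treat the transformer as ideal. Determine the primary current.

I_p ≈ 1.47 A

V_A = 220 × 64/490 = 28.735 V; V_B = 220 × 127/490 = 57.020 V; V_C = 220 × 49/490 = 22.000 V.
P_out = V_A I_A + V_B I_B + V_C I_C = 28.735×2.40 + 57.020×3.93 + 22.000×1.41 = 68.963 + 224.09 + 31.020 = 324.07 W.
Ideal ⇒ P_in = P_out, so I_p = P_out/V_p = 324.07/220 = 1.47 A.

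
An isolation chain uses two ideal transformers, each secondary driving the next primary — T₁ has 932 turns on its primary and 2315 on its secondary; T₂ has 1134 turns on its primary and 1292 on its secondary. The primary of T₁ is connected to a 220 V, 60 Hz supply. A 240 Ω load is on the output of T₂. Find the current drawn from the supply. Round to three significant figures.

I_supply ≈ 7.34 A

After T₁: V = 220.00 × 2315/932 = 546.46 V.
After T₂: V = 546.46 × 1292/1134 = 622.60 V.
I_load = 622.60/240 = 2.5942 A, so P_out = 622.60 × 2.5942 = 1615.1 W.
All ideal ⇒ P_in = P_out, so I_supply = 1615.1/220 = 7.34 A.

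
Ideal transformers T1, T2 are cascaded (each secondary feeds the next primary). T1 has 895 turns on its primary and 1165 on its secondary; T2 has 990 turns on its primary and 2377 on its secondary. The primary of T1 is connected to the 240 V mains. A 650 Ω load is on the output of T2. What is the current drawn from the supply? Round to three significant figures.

I_supply ≈ 3.61 A

After T1: V = 240.00 × 1165/895 = 312.40 V.
After T2: V = 312.40 × 2377/990 = 750.08 V.
I_load = 750.08/650 = 1.1540 A, so P_out = 750.08 × 1.1540 = 865.57 W.
All ideal ⇒ P_in = P_out, so I_supply = 865.57/240 = 3.61 A.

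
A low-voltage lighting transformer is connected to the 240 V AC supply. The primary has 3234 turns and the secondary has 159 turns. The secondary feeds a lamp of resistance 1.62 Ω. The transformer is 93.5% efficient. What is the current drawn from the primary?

I_p ≈ 0.383 A

V_s = 240 × 159/3234 = 11.800 V.
I_s = V_s/R = 11.800/1.62 = 7.2837 A.
P_out = V_s I_s = 11.800 × 7.2837 = 85.945 W.
P_in = P_out/η = 85.945/0.935 = 91.920 W.
I_p = P_in/V_p = 91.920/240 = 0.383 A.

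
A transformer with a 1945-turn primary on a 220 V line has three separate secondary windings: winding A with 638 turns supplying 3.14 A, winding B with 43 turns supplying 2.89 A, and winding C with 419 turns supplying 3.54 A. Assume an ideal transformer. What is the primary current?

V_A = 220 × 638/1945 = 72.165 V; V_B = 220 × 43/1945 = 4.8638 V; V_C = 220 × 419/1945 = 47.393 V.
P_out = V_A I_A + V_B I_B + V_C I_C = 72.165×3.14 + 4.8638×2.89 + 47.393×3.54 = 226.60 + 14.056 + 167.77 = 408.43 W.
Ideal ⇒ P_in = P_out, so I_p = P_out/V_p = 408.43/220 = 1.86 A.

I_p ≈ 1.86 A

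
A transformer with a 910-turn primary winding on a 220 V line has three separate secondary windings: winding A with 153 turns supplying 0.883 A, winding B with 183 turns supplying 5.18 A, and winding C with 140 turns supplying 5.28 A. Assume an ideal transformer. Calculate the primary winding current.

V_A = 220 × 153/910 = 36.989 V; V_B = 220 × 183/910 = 44.242 V; V_C = 220 × 140/910 = 33.846 V.
P_out = V_A I_A + V_B I_B + V_C I_C = 36.989×0.883 + 44.242×5.18 + 33.846×5.28 = 32.661 + 229.17 + 178.71 = 440.54 W.
Ideal ⇒ P_in = P_out, so I_p = P_out/V_p = 440.54/220 = 2.00 A.

I_p ≈ 2.00 A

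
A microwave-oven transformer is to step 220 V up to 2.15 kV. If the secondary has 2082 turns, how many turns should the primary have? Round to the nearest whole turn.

N_p = 213 turns

N_p/N_s = V_p/V_s, so N_p = 2082 × 220/2150 = 213.0 ≈ 213 turns.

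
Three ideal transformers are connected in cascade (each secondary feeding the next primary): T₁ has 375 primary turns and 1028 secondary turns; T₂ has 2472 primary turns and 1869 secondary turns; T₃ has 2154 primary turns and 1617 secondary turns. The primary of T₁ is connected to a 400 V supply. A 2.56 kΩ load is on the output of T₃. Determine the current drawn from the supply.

Secondary of T₁: V = 400.00 × 1028/375 = 1096.5 V.
Secondary of T₂: V = 1096.5 × 1869/2472 = 829.05 V.
Secondary of T₃: V = 829.05 × 1617/2154 = 622.37 V.
I_load = 622.37/2560 = 0.24311 A, so P_out = 622.37 × 0.24311 = 151.31 W.
All ideal ⇒ P_in = P_out, so I_supply = 151.31/400 = 0.378 A.

I_supply ≈ 0.378 A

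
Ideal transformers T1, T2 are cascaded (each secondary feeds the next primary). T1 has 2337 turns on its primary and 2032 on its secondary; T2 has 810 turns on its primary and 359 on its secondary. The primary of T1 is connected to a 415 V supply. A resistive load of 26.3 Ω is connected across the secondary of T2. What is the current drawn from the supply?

After T1: V = 415.00 × 2032/2337 = 360.84 V.
After T2: V = 360.84 × 359/810 = 159.93 V.
I_load = 159.93/26.3 = 6.0809 A, so P_out = 159.93 × 6.0809 = 972.50 W.
All ideal ⇒ P_in = P_out, so I_supply = 972.50/415 = 2.34 A.

I_supply ≈ 2.34 A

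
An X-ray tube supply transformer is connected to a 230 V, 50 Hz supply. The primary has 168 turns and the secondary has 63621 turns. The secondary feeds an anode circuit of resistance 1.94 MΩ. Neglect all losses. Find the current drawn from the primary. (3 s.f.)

I_p ≈ 17.0 A

V_s = V_p × N_s/N_p = 230 × 63621/168 = 87100 V.
I_s = V_s/R = 87100/(1.94×10^6) = 0.044897 A.
For an ideal transformer I_p N_p = I_s N_s, so I_p = 0.044897 × 63621/168 = 17.0 A.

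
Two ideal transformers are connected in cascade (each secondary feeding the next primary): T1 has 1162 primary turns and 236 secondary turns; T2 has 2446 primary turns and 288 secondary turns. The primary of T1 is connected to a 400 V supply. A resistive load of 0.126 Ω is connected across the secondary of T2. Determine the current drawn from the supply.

After T1: V = 400.00 × 236/1162 = 81.239 V.
After T2: V = 81.239 × 288/2446 = 9.5654 V.
I_load = 9.5654/0.126 = 75.916 A, so P_out = 9.5654 × 75.916 = 726.16 W.
All ideal ⇒ P_in = P_out, so I_supply = 726.16/400 = 1.82 A.

I_supply ≈ 1.82 A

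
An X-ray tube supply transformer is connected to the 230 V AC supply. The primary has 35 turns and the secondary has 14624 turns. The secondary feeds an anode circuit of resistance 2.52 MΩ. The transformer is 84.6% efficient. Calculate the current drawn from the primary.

I_p ≈ 18.8 A

V_s = 230 × 14624/35 = 96101 V.
I_s = V_s/R = 96101/(2.52×10^6) = 0.038135 A.
P_out = V_s I_s = 96101 × 0.038135 = 3664.8 W.
P_in = P_out/η = 3664.8/0.846 = 4331.9 W.
I_p = P_in/V_p = 4331.9/230 = 18.8 A.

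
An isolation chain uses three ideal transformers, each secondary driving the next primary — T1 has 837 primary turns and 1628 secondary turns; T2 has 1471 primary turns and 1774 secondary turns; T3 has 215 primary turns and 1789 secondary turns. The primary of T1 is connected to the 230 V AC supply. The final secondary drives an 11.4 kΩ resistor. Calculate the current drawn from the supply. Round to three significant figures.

Secondary of T1: V = 230.00 × 1628/837 = 447.36 V.
Secondary of T2: V = 447.36 × 1774/1471 = 539.51 V.
Secondary of T3: V = 539.51 × 1789/215 = 4489.2 V.
I_load = 4489.2/11400 = 0.39379 A, so P_out = 4489.2 × 0.39379 = 1767.8 W.
All ideal ⇒ P_in = P_out, so I_supply = 1767.8/230 = 7.69 A.

I_supply ≈ 7.69 A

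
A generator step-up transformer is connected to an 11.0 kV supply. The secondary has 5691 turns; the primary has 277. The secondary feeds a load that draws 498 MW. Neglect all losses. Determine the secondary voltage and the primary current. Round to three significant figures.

V_s = V_p × N_s/N_p = 11000 × 5691/277 = 226000 V.
I_s = P/V_s = 4.98×10^8/226000 = 2203.6 A.
I_p = I_s × N_s/N_p = 2203.6 × 5691/277 = 45300 A.

V_s ≈ 226000 V, I_p ≈ 45300 A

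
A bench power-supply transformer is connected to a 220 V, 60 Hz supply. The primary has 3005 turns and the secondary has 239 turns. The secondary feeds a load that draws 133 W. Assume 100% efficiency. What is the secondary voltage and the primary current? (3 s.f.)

V_s = V_p × N_s/N_p = 220 × 239/3005 = 17.498 V.
I_s = P/V_s = 133/17.498 = 7.6011 A.
I_p = I_s × N_s/N_p = 7.6011 × 239/3005 = 0.605 A.

V_s ≈ 17.5 V, I_p ≈ 0.605 A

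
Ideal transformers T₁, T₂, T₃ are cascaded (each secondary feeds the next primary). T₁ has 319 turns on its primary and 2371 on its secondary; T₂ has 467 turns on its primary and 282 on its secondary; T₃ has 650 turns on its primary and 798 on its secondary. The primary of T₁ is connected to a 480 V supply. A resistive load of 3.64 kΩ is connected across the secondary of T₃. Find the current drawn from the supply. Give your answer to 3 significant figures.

I_supply ≈ 4.00 A

After T₁: V = 480.00 × 2371/319 = 3567.6 V.
After T₂: V = 3567.6 × 282/467 = 2154.3 V.
After T₃: V = 2154.3 × 798/650 = 2644.9 V.
I_load = 2644.9/3640 = 0.72661 A, so P_out = 2644.9 × 0.72661 = 1921.8 W.
All ideal ⇒ P_in = P_out, so I_supply = 1921.8/480 = 4.00 A.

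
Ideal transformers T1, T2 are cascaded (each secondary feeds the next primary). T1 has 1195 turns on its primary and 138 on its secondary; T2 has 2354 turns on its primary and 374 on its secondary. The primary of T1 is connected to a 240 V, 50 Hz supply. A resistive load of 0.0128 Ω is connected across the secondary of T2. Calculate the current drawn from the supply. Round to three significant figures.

After T1: V = 240.00 × 138/1195 = 27.715 V.
After T2: V = 27.715 × 374/2354 = 4.4034 V.
I_load = 4.4034/0.0128 = 344.02 A, so P_out = 4.4034 × 344.02 = 1514.8 W.
All ideal ⇒ P_in = P_out, so I_supply = 1514.8/240 = 6.31 A.

I_supply ≈ 6.31 A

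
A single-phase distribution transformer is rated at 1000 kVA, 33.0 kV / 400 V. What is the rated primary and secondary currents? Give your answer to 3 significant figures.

I_p = S/V_p = 1000000/33000 = 30.3 A.
I_s = S/V_s = 1000000/400 = 2500 A.

I_p ≈ 30.3 A, I_s ≈ 2500 A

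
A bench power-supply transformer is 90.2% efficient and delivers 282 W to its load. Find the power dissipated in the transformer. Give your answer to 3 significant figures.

P_loss ≈ 30.6 W

P_in = P_out/η = 282/0.902 = 312.639 W.
P_loss = P_in − P_out = 312.639 − 282 = 30.6 W.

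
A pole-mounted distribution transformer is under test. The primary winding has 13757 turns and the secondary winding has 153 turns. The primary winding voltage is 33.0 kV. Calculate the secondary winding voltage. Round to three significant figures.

V_s ≈ 367 V

V_s/V_p = N_s/N_p, so V_s = 33000 × 153/13757 = 367 V.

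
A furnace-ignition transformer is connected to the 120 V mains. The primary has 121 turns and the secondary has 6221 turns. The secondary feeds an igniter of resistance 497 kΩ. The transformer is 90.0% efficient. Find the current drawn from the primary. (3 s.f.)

I_p ≈ 0.709 A

V_s = 120 × 6221/121 = 6169.6 V.
I_s = V_s/R = 6169.6/497000 = 0.012414 A.
P_out = V_s I_s = 6169.6 × 0.012414 = 76.587 W.
P_in = P_out/η = 76.587/0.900 = 85.097 W.
I_p = P_in/V_p = 85.097/120 = 0.709 A.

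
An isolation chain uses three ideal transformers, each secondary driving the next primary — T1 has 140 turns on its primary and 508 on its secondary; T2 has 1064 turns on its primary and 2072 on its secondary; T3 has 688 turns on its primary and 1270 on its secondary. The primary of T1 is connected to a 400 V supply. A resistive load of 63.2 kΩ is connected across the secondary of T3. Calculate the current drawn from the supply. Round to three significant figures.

I_supply ≈ 1.08 A

After T1: V = 400.00 × 508/140 = 1451.4 V.
After T2: V = 1451.4 × 2072/1064 = 2826.5 V.
After T3: V = 2826.5 × 1270/688 = 5217.5 V.
I_load = 5217.5/63200 = 0.082555 A, so P_out = 5217.5 × 0.082555 = 430.73 W.
All ideal ⇒ P_in = P_out, so I_supply = 430.73/400 = 1.08 A.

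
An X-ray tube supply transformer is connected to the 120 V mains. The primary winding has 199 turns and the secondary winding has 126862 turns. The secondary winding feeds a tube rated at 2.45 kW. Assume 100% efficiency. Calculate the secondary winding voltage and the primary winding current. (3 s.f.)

V_s = V_p × N_s/N_p = 120 × 126862/199 = 76500 V.
I_s = P/V_s = 2450/76500 = 0.032026 A.
I_p = I_s × N_s/N_p = 0.032026 × 126862/199 = 20.4 A.

V_s ≈ 76500 V, I_p ≈ 20.4 A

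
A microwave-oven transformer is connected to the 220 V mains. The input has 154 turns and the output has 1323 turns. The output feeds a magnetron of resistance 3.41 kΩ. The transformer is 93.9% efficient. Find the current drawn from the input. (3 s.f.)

I_in ≈ 5.07 A

V_out = 220 × 1323/154 = 1890.0 V.
I_out = V_out/R = 1890.0/3410 = 0.55425 A.
P_out = V_out I_out = 1890.0 × 0.55425 = 1047.5 W.
P_in = P_out/η = 1047.5/0.939 = 1115.6 W.
I_in = P_in/V_in = 1115.6/220 = 5.07 A.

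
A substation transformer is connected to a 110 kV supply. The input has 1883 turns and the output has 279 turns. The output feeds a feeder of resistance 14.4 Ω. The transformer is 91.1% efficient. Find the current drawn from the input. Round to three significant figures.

I_in ≈ 184 A

V_out = 110000 × 279/1883 = 16298 V.
I_out = V_out/R = 16298/14.4 = 1131.8 A.
P_out = V_out I_out = 16298 × 1131.8 = 1.8447×10^7 W.
P_in = P_out/η = 1.8447×10^7/0.911 = 2.0249×10^7 W.
I_in = P_in/V_in = 2.0249×10^7/110000 = 184 A.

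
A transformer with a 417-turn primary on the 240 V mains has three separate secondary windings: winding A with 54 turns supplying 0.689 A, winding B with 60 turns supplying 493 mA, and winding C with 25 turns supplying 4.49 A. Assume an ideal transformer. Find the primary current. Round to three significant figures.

I_p ≈ 0.429 A

V_A = 240 × 54/417 = 31.079 V; V_B = 240 × 60/417 = 34.532 V; V_C = 240 × 25/417 = 14.388 V.
P_out = V_A I_A + V_B I_B + V_C I_C = 31.079×0.689 + 34.532×0.493 + 14.388×4.49 = 21.414 + 17.024 + 64.604 = 103.04 W.
Ideal ⇒ P_in = P_out, so I_p = P_out/V_p = 103.04/240 = 0.429 A.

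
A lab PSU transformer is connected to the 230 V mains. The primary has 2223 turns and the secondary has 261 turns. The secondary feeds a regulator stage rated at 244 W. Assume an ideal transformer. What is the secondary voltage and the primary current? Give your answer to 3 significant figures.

V_s = V_p × N_s/N_p = 230 × 261/2223 = 27.004 V.
I_s = P/V_s = 244/27.004 = 9.0357 A.
I_p = I_s × N_s/N_p = 9.0357 × 261/2223 = 1.06 A.

V_s ≈ 27.0 V, I_p ≈ 1.06 A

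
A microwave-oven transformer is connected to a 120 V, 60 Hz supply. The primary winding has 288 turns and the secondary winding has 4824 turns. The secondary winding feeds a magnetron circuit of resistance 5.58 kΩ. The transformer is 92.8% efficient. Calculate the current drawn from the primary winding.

V_s = 120 × 4824/288 = 2010.0 V.
I_s = V_s/R = 2010.0/5580 = 0.36022 A.
P_out = V_s I_s = 2010.0 × 0.36022 = 724.03 W.
P_in = P_out/η = 724.03/0.928 = 780.21 W.
I_p = P_in/V_p = 780.21/120 = 6.50 A.

I_p ≈ 6.50 A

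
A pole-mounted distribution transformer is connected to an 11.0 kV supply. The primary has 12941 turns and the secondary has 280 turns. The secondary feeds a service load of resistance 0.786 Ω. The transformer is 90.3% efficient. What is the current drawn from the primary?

V_s = 11000 × 280/12941 = 238.00 V.
I_s = V_s/R = 238.00/0.786 = 302.80 A.
P_out = V_s I_s = 238.00 × 302.80 = 72068 W.
P_in = P_out/η = 72068/0.903 = 79810 W.
I_p = P_in/V_p = 79810/11000 = 7.26 A.

I_p ≈ 7.26 A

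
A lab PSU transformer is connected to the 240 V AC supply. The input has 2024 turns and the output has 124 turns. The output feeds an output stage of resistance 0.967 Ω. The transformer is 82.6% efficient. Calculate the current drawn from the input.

V_out = 240 × 124/2024 = 14.704 V.
I_out = V_out/R = 14.704/0.967 = 15.205 A.
P_out = V_out I_out = 14.704 × 15.205 = 223.57 W.
P_in = P_out/η = 223.57/0.826 = 270.67 W.
I_in = P_in/V_in = 270.67/240 = 1.13 A.

I_in ≈ 1.13 A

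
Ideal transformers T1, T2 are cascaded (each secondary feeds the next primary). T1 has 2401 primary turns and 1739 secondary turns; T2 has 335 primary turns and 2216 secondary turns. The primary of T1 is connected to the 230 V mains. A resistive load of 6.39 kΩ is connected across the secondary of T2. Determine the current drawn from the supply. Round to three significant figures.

I_supply ≈ 0.826 A

After T1: V = 230.00 × 1739/2401 = 166.58 V.
After T2: V = 166.58 × 2216/335 = 1101.9 V.
I_load = 1101.9/6390 = 0.17245 A, so P_out = 1101.9 × 0.17245 = 190.03 W.
All ideal ⇒ P_in = P_out, so I_supply = 190.03/230 = 0.826 A.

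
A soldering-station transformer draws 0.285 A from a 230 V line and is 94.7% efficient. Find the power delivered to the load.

P_in = V_p I_p = 230 × 0.285 = 65.550 W.
P_out = η P_in = 0.947 × 65.550 = 62.1 W.

P_out ≈ 62.1 W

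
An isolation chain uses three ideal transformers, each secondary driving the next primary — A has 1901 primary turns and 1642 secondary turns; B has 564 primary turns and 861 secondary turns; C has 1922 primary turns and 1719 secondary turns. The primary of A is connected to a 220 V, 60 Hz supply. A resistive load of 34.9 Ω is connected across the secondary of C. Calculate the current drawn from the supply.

Secondary of A: V = 220.00 × 1642/1901 = 190.03 V.
Secondary of B: V = 190.03 × 861/564 = 290.09 V.
Secondary of C: V = 290.09 × 1719/1922 = 259.45 V.
I_load = 259.45/34.9 = 7.4342 A, so P_out = 259.45 × 7.4342 = 1928.8 W.
All ideal ⇒ P_in = P_out, so I_supply = 1928.8/220 = 8.77 A.

I_supply ≈ 8.77 A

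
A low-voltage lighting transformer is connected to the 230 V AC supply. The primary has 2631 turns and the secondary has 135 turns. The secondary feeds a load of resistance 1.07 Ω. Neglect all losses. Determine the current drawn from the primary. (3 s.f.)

V_s = V_p × N_s/N_p = 230 × 135/2631 = 11.802 V.
I_s = V_s/R = 11.802/1.07 = 11.030 A.
For an ideal transformer I_p N_p = I_s N_s, so I_p = 11.030 × 135/2631 = 0.566 A.

I_p ≈ 0.566 A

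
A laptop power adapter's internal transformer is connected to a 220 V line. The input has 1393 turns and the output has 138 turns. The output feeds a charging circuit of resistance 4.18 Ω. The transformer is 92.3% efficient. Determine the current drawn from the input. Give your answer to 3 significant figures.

I_in ≈ 0.560 A

V_out = 220 × 138/1393 = 21.795 V.
I_out = V_out/R = 21.795/4.18 = 5.2140 A.
P_out = V_out I_out = 21.795 × 5.2140 = 113.64 W.
P_in = P_out/η = 113.64/0.923 = 123.12 W.
I_in = P_in/V_in = 123.12/220 = 0.560 A.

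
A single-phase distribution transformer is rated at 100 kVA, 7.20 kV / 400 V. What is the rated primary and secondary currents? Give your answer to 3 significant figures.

I_p ≈ 13.9 A, I_s ≈ 250 A

I_p = S/V_p = 100000/7200 = 13.9 A.
I_s = S/V_s = 100000/400 = 250 A.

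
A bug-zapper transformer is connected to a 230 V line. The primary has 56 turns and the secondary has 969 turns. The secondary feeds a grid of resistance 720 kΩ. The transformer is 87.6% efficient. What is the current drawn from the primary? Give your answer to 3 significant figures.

V_s = 230 × 969/56 = 3979.8 V.
I_s = V_s/R = 3979.8/720000 = 0.0055275 A.
P_out = V_s I_s = 3979.8 × 0.0055275 = 21.999 W.
P_in = P_out/η = 21.999/0.876 = 25.113 W.
I_p = P_in/V_p = 25.113/230 = 0.109 A.

I_p ≈ 0.109 A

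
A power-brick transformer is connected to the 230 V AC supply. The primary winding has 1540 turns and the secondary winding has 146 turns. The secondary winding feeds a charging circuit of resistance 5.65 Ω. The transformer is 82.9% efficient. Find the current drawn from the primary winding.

I_p ≈ 0.441 A

V_s = 230 × 146/1540 = 21.805 V.
I_s = V_s/R = 21.805/5.65 = 3.8593 A.
P_out = V_s I_s = 21.805 × 3.8593 = 84.153 W.
P_in = P_out/η = 84.153/0.829 = 101.51 W.
I_p = P_in/V_p = 101.51/230 = 0.441 A.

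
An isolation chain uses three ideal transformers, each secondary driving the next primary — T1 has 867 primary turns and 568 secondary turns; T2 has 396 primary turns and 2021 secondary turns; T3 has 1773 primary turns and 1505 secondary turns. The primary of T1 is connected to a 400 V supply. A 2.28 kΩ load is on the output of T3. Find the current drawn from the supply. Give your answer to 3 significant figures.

I_supply ≈ 1.41 A

Secondary of T1: V = 400.00 × 568/867 = 262.05 V.
Secondary of T2: V = 262.05 × 2021/396 = 1337.4 V.
Secondary of T3: V = 1337.4 × 1505/1773 = 1135.2 V.
I_load = 1135.2/2280 = 0.49791 A, so P_out = 1135.2 × 0.49791 = 565.25 W.
All ideal ⇒ P_in = P_out, so I_supply = 565.25/400 = 1.41 A.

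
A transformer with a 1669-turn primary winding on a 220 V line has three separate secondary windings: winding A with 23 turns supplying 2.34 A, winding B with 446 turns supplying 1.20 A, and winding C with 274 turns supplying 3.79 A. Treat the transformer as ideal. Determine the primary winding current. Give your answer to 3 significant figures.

I_p ≈ 0.975 A

V_A = 220 × 23/1669 = 3.0318 V; V_B = 220 × 446/1669 = 58.790 V; V_C = 220 × 274/1669 = 36.117 V.
P_out = V_A I_A + V_B I_B + V_C I_C = 3.0318×2.34 + 58.790×1.20 + 36.117×3.79 = 7.0943 + 70.548 + 136.89 = 214.53 W.
Ideal ⇒ P_in = P_out, so I_p = P_out/V_p = 214.53/220 = 0.975 A.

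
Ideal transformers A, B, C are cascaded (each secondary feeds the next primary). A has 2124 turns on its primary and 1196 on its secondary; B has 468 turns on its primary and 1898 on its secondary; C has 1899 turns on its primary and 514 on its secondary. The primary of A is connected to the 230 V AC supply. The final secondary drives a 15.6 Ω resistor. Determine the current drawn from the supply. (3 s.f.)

I_supply ≈ 5.63 A

After A: V = 230.00 × 1196/2124 = 129.51 V.
After B: V = 129.51 × 1898/468 = 525.24 V.
After C: V = 525.24 × 514/1899 = 142.17 V.
I_load = 142.17/15.6 = 9.1131 A, so P_out = 142.17 × 9.1131 = 1295.6 W.
All ideal ⇒ P_in = P_out, so I_supply = 1295.6/230 = 5.63 A.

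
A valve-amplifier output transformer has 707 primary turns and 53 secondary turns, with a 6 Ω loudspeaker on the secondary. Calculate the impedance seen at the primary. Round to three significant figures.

Z_p ≈ 1070 Ω

Z_p = (N_p/N_s)² × Z_s = (707/53)² × 6 = 1070 Ω.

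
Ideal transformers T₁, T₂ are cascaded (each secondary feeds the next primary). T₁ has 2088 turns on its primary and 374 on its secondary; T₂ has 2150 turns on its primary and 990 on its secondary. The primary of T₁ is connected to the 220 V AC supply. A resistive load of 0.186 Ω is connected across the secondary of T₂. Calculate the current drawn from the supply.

Secondary of T₁: V = 220.00 × 374/2088 = 39.406 V.
Secondary of T₂: V = 39.406 × 990/2150 = 18.145 V.
I_load = 18.145/0.186 = 97.555 A, so P_out = 18.145 × 97.555 = 1770.1 W.
All ideal ⇒ P_in = P_out, so I_supply = 1770.1/220 = 8.05 A.

I_supply ≈ 8.05 A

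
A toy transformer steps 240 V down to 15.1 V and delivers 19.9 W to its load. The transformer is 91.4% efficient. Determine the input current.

P_in = P_out/η = 19.9/0.914 = 21.772 W.
I_in = P_in/V_in = 21.772/240 = 0.0907 A.

I_in ≈ 0.0907 A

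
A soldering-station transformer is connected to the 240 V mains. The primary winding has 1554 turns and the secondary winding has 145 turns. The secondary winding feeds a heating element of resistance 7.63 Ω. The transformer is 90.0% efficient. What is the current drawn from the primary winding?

I_p ≈ 0.304 A

V_s = 240 × 145/1554 = 22.394 V.
I_s = V_s/R = 22.394/7.63 = 2.9350 A.
P_out = V_s I_s = 22.394 × 2.9350 = 65.725 W.
P_in = P_out/η = 65.725/0.900 = 73.028 W.
I_p = P_in/V_p = 73.028/240 = 0.304 A.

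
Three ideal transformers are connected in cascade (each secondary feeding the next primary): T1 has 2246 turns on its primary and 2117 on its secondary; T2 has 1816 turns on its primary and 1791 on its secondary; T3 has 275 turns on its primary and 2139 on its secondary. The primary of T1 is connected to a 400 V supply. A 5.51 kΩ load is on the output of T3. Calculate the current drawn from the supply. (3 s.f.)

I_supply ≈ 3.80 A

Secondary of T1: V = 400.00 × 2117/2246 = 377.03 V.
Secondary of T2: V = 377.03 × 1791/1816 = 371.84 V.
Secondary of T3: V = 371.84 × 2139/275 = 2892.2 V.
I_load = 2892.2/5510 = 0.52490 A, so P_out = 2892.2 × 0.52490 = 1518.1 W.
All ideal ⇒ P_in = P_out, so I_supply = 1518.1/400 = 3.80 A.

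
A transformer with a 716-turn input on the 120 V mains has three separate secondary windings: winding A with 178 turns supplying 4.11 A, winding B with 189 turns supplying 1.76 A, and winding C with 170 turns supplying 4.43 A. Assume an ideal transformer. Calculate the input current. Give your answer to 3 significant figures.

I_in ≈ 2.54 A

V_A = 120 × 178/716 = 29.832 V; V_B = 120 × 189/716 = 31.676 V; V_C = 120 × 170/716 = 28.492 V.
P_out = V_A I_A + V_B I_B + V_C I_C = 29.832×4.11 + 31.676×1.76 + 28.492×4.43 = 122.61 + 55.750 + 126.22 = 304.58 W.
Ideal ⇒ P_in = P_out, so I_in = P_out/V_in = 304.58/120 = 2.54 A.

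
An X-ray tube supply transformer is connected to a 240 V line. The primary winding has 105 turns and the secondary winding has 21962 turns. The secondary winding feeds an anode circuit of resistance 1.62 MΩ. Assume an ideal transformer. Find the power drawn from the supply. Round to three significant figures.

V_s = V_p × N_s/N_p = 240 × 21962/105 = 50199 V.
I_s = V_s/R = 50199/(1.62×10^6) = 0.030987 A.
I_p = I_s × N_s/N_p = 0.030987 × 21962/105 = 6.4813 A.
P = V_p I_p = 240 × 6.4813 = 1560 W.

P ≈ 1560 W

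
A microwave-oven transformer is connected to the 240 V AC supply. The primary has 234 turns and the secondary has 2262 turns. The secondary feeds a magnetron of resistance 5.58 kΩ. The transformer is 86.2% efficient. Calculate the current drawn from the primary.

V_s = 240 × 2262/234 = 2320.0 V.
I_s = V_s/R = 2320.0/5580 = 0.41577 A.
P_out = V_s I_s = 2320.0 × 0.41577 = 964.59 W.
P_in = P_out/η = 964.59/0.862 = 1119.0 W.
I_p = P_in/V_p = 1119.0/240 = 4.66 A.

I_p ≈ 4.66 A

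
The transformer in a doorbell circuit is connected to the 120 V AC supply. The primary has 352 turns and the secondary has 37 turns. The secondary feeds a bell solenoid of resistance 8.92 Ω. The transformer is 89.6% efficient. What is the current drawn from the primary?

I_p ≈ 0.166 A

V_s = 120 × 37/352 = 12.614 V.
I_s = V_s/R = 12.614/8.92 = 1.4141 A.
P_out = V_s I_s = 12.614 × 1.4141 = 17.837 W.
P_in = P_out/η = 17.837/0.896 = 19.907 W.
I_p = P_in/V_p = 19.907/120 = 0.166 A.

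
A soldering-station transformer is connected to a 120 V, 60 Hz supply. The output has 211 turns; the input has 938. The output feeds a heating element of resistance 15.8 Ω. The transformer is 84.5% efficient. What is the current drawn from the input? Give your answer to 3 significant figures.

V_out = 120 × 211/938 = 26.994 V.
I_out = V_out/R = 26.994/15.8 = 1.7085 A.
P_out = V_out I_out = 26.994 × 1.7085 = 46.117 W.
P_in = P_out/η = 46.117/0.845 = 54.577 W.
I_in = P_in/V_in = 54.577/120 = 0.455 A.

I_in ≈ 0.455 A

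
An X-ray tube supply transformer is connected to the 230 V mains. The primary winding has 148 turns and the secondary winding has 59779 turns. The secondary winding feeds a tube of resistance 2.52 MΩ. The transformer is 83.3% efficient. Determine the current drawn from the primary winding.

I_p ≈ 17.9 A

V_s = 230 × 59779/148 = 92900 V.
I_s = V_s/R = 92900/(2.52×10^6) = 0.036865 A.
P_out = V_s I_s = 92900 × 0.036865 = 3424.8 W.
P_in = P_out/η = 3424.8/0.833 = 4111.3 W.
I_p = P_in/V_p = 4111.3/230 = 17.9 A.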